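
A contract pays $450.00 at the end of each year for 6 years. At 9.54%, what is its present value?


Formula: PV = PMT * (1 - (1+r)^(-n)) / r
Discount factor: (1 + 0.0954)^(-6) = 0.578847
Bracket: 1 - 0.578847 = 0.421153
PV = $450.00 * 0.421153 / 0.0954 = $1,986.57

$1,986.57


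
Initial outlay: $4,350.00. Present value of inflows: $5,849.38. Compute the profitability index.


Formula: PI = PV(cash flows) / initial investment
Substituting: PI = $5,849.38 / $4,350.00
PI = 1.3447

1.3447


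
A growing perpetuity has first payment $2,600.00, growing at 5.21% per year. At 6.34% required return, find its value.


Formula: PV = C / (r - g)
Spread: r - g = 0.0634 - 0.0521 = 0.0113
Substituting: PV = $2,600.00 / 0.0113
PV = $230,088.50

$230,088.50


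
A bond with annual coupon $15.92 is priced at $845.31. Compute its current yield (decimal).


Formula: Current yield = annual coupon / price
Substituting: CY = $15.92 / $845.31
CY = 0.018833

0.018833


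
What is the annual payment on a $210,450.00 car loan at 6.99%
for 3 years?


Formula: PMT = PV * r / (1 - (1+r)^(-n))
Denominator: 1 - (1 + 0.0699)^(-3) = 0.183473
Numerator: $210,450.00 * 0.0699 = 14710.455
PMT = 14710.455 / 0.183473 = $80,177.67

$80,177.67


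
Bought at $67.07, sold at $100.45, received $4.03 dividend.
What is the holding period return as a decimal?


Formula: HPR = (P1 - P0 + D) / P0
Gain: $100.45 - $67.07 + $4.03 = $37.41
HPR = $37.41 / $67.07 = 0.5578

0.5578


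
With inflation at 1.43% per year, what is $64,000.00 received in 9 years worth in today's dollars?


Formula: Real value = nominal / (1 + inflation)^years
Price level: (1 + 0.0143)^9 = 1.136313
Real value = $64,000.00 / 1.136313 = $56,322.53

$56,322.53


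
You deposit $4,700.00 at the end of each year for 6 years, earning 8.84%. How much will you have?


Formula: FV = PMT * ((1+r)^n - 1) / r
Growth factor: (1 + 0.0884)^6 = 1.662383
Numerator: 1.662383 - 1 = 0.662383
FV = $4,700.00 * 0.662383 / 0.0884 = $35,217.22

$35,217.22


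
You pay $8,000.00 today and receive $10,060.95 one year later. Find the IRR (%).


Formula: IRR = C1/C0 - 1
Substituting: IRR = $10,060.95 / $8,000.00 - 1
Ratio: 1.257619 - 1 = 0.257619
IRR = 25.7619%

25.7619%


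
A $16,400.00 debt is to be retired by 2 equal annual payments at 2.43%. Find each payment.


Formula: PMT = PV * r / (1 - (1+r)^(-n))
Denominator: 1 - (1 + 0.0243)^(-2) = 0.046884
Numerator: $16,400.00 * 0.0243 = 398.52
PMT = 398.52 / 0.046884 = $8,500.09

$8,500.09


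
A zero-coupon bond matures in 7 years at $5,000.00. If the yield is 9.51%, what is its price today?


Formula: Price = FV / (1 + r)^n
Substituting: Price = $5,000.00 / (1 + 0.0951)^7
Discount factor: (1.0951)^7 = 1.888759
Price = $5,000.00 / 1.888759 = $2,647.24

$2,647.24


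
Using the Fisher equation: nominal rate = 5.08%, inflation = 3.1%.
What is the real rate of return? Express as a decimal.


Formula: (1 + r_real) = (1 + r_nom) / (1 + inflation)
Substituting: (1 + r_real) = 1.0508 / 1.031
(1 + r_real) = 1.019205
r_real = 1.019205 - 1 = 0.019205

0.019205


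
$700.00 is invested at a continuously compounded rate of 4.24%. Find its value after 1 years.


Formula: FV = P * e^(r*t)
Exponent: r*t = 0.0424 * 1 = 0.0424
e^(0.0424) = 1.043312
FV = $700.00 * 1.043312 = $730.32

$730.32


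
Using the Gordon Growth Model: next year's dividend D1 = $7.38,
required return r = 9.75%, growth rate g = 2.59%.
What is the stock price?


Formula: P = D1 / (r - g)
Spread: r - g = 0.0975 - 0.0259 = 0.0716
Substituting: P = $7.38 / 0.0716
P = $103.07

$103.07


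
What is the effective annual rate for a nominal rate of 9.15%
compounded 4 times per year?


Formula: EAR = (1 + r/m)^m - 1
Period rate: r/m = 0.0915 / 4 = 0.022875
Compounding: (1 + 0.022875)^4 = 1.094688
EAR = 1.094688 - 1 = 0.094688

0.094688


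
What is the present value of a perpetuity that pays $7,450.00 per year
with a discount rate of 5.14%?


Formula: PV = C / r
Substituting: PV = $7,450.00 / 0.0514
PV = $144,941.63

$144,941.63


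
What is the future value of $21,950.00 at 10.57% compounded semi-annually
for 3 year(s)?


Formula: FV = P * (1 + r/m)^(m*t)
Period rate: r/m = 0.1057 / 2 = 0.05285
Total periods: m*t = 2 * 3 = 6
Growth factor: (1 + 0.05285)^6 = 1.362069
FV = $21,950.00 * 1.362069 = $29,897.41

$29,897.41


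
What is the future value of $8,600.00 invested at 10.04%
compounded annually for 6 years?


Formula: FV = P * (1 + r)^n
Substituting: FV = $8,600.00 * (1 + 0.1004)^6
Growth factor: (1.1004)^6 = 1.77543
FV = $8,600.00 * 1.77543 = $15,268.70

$15,268.70


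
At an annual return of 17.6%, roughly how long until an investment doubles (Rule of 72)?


Formula: Years ≈ 72 / r
Substituting: Years ≈ 72 / 17.6
Years ≈ 4.1

4.1 years


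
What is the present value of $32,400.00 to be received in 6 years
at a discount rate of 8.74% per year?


Formula: PV = FV / (1 + r)^n
Substituting: PV = $32,400.00 / (1 + 0.0874)^6
Discount factor: (1.0874)^6 = 1.65324
PV = $32,400.00 / 1.65324 = $19,597.88

$19,597.88


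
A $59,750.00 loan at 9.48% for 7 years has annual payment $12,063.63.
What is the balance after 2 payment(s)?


Formula: Balance = PV*(1+r)^k - PMT*((1+r)^k - 1)/r
Growth: (1 + 0.0948)^2 = 1.198587
Accumulated factor: ((1+r)^k - 1)/r = 2.0948
Balance = $59,750.00 * 1.198587 - $12,063.63 * 2.0948
Balance = $46,344.68

$46,344.68


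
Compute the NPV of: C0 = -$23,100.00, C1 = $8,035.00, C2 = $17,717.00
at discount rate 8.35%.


Formula: NPV = C0 + C1/(1+r) + C2/(1+r)^2
Discount C1: $8,035.00 / (1 + 0.0835) = $7,415.78
Discount C2: $17,717.00 / (1 + 0.0835)^2 = $15,091.50
NPV = -$23,100.00 + $7,415.78 + $15,091.50 = -$592.72

-$592.72


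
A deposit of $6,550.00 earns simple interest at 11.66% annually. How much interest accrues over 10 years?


Formula: I = P * r * t
Substituting: I = $6,550.00 * 0.1166 * 10
Step: I = $6,550.00 * 1.166
I = $7,637.30

$7,637.30


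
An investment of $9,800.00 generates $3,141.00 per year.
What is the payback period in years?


Formula: Payback = investment / annual cash flow
Substituting: Payback = $9,800.00 / $3,141.00
Payback = 3.12 years

3.12 years


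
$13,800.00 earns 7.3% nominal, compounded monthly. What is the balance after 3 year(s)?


Formula: FV = P * (1 + r/m)^(m*t)
Period rate: r/m = 0.073 / 12 = 0.006083
Total periods: m*t = 12 * 3 = 36
Growth factor: (1 + 0.006083)^36 = 1.244006
FV = $13,800.00 * 1.244006 = $17,167.28

$17,167.28


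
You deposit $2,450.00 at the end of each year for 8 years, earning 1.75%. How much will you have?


Formula: FV = PMT * ((1+r)^n - 1) / r
Growth factor: (1 + 0.0175)^8 = 1.148882
Numerator: 1.148882 - 1 = 0.148882
FV = $2,450.00 * 0.148882 / 0.0175 = $20,843.45

$20,843.45


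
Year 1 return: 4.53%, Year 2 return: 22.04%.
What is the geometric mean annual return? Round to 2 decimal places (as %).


Formula: Geometric mean = ((1+r1)*(1+r2))^(1/2) - 1
Product: (1 + 0.0453) * (1 + 0.2204) = 1.0453 * 1.2204 = 1.275684
Square root: 1.275684^0.5 = 1.129462
Geometric mean = 1.129462 - 1 = 0.129462
As percentage: 12.95%

12.95%


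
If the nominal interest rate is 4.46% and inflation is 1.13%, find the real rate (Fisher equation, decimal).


Formula: (1 + r_real) = (1 + r_nom) / (1 + inflation)
Substituting: (1 + r_real) = 1.0446 / 1.0113
(1 + r_real) = 1.032928
r_real = 1.032928 - 1 = 0.032928

0.032928


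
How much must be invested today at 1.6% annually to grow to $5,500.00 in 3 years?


Formula: PV = FV / (1 + r)^n
Substituting: PV = $5,500.00 / (1 + 0.016)^3
Discount factor: (1.016)^3 = 1.048772
PV = $5,500.00 / 1.048772 = $5,244.23

$5,244.23


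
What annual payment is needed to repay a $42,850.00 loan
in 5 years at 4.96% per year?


Formula: PMT = PV * r / (1 - (1+r)^(-n))
Denominator: 1 - (1 + 0.0496)^(-5) = 0.21498
Numerator: $42,850.00 * 0.0496 = 2125.36
PMT = 2125.36 / 0.21498 = $9,886.33

$9,886.33


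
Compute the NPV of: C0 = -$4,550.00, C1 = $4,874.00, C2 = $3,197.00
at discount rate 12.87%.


Formula: NPV = C0 + C1/(1+r) + C2/(1+r)^2
Discount C1: $4,874.00 / (1 + 0.1287) = $4,318.24
Discount C2: $3,197.00 / (1 + 0.1287)^2 = $2,509.49
NPV = -$4,550.00 + $4,318.24 + $2,509.49 = $2,277.73

$2,277.73


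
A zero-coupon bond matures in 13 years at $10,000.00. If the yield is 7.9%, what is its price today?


Formula: Price = FV / (1 + r)^n
Substituting: Price = $10,000.00 / (1 + 0.079)^13
Discount factor: (1.079)^13 = 2.687069
Price = $10,000.00 / 2.687069 = $3,721.53

$3,721.53


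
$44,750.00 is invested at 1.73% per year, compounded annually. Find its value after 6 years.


Formula: FV = P * (1 + r)^n
Substituting: FV = $44,750.00 * (1 + 0.0173)^6
Growth factor: (1.0173)^6 = 1.108394
FV = $44,750.00 * 1.108394 = $49,600.64

$49,600.64


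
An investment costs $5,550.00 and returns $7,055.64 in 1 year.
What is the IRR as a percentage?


Formula: IRR = C1/C0 - 1
Substituting: IRR = $7,055.64 / $5,550.00 - 1
Ratio: 1.271286 - 1 = 0.271286
IRR = 27.1286%

27.1286%


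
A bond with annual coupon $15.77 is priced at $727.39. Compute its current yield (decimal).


Formula: Current yield = annual coupon / price
Substituting: CY = $15.77 / $727.39
CY = 0.02168

0.02168


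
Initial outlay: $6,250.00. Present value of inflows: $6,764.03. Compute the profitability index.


Formula: PI = PV(cash flows) / initial investment
Substituting: PI = $6,764.03 / $6,250.00
PI = 1.0822

1.0822


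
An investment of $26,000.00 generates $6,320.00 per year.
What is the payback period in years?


Formula: Payback = investment / annual cash flow
Substituting: Payback = $26,000.00 / $6,320.00
Payback = 4.1139 years

4.1139 years


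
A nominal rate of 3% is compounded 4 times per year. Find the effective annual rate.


Formula: EAR = (1 + r/m)^m - 1
Period rate: r/m = 0.03 / 4 = 0.0075
Compounding: (1 + 0.0075)^4 = 1.030339
EAR = 1.030339 - 1 = 0.030339

0.030339


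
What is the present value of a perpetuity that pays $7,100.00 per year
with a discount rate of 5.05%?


Formula: PV = C / r
Substituting: PV = $7,100.00 / 0.0505
PV = $140,594.06

$140,594.06


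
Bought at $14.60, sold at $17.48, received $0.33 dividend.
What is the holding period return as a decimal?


Formula: HPR = (P1 - P0 + D) / P0
Gain: $17.48 - $14.60 + $0.33 = $3.21
HPR = $3.21 / $14.60 = 0.2199

0.2199


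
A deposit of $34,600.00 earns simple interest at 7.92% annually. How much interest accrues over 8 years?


Formula: I = P * r * t
Substituting: I = $34,600.00 * 0.0792 * 8
Step: I = $34,600.00 * 0.6336
I = $21,922.56

$21,922.56


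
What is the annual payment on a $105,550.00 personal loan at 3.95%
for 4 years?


Formula: PMT = PV * r / (1 - (1+r)^(-n))
Denominator: 1 - (1 + 0.0395)^(-4) = 0.14355
Numerator: $105,550.00 * 0.0395 = 4169.225
PMT = 4169.225 / 0.14355 = $29,043.72

$29,043.72


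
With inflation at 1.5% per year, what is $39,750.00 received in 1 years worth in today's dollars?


Formula: Real value = nominal / (1 + inflation)^years
Price level: (1 + 0.015)^1 = 1.015
Real value = $39,750.00 / 1.015 = $39,162.56

$39,162.56


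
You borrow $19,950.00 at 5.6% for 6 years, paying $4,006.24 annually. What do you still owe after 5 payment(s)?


Formula: Balance = PV*(1+r)^k - PMT*((1+r)^k - 1)/r
Growth: (1 + 0.056)^5 = 1.313166
Accumulated factor: ((1+r)^k - 1)/r = 5.592248
Balance = $19,950.00 * 1.313166 - $4,006.24 * 5.592248
Balance = $3,793.77

$3,793.77


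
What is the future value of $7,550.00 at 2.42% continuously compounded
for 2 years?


Formula: FV = P * e^(r*t)
Exponent: r*t = 0.0242 * 2 = 0.0484
e^(0.0484) = 1.04959
FV = $7,550.00 * 1.04959 = $7,924.41

$7,924.41


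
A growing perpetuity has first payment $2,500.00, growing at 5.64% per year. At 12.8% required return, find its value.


Formula: PV = C / (r - g)
Spread: r - g = 0.128 - 0.0564 = 0.0716
Substituting: PV = $2,500.00 / 0.0716
PV = $34,916.20

$34,916.20


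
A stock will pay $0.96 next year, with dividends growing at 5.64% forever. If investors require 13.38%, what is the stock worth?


Formula: P = D1 / (r - g)
Spread: r - g = 0.1338 - 0.0564 = 0.0774
Substituting: P = $0.96 / 0.0774
P = $12.40

$12.40


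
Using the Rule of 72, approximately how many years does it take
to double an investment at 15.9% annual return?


Formula: Years ≈ 72 / r
Substituting: Years ≈ 72 / 15.9
Years ≈ 4.5

4.5 years


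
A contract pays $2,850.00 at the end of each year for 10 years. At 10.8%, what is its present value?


Formula: PV = PMT * (1 - (1+r)^(-n)) / r
Discount factor: (1 + 0.108)^(-10) = 0.358593
Bracket: 1 - 0.358593 = 0.641407
PV = $2,850.00 * 0.641407 / 0.108 = $16,926.01

$16,926.01


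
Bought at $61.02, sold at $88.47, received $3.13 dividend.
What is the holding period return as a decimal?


Formula: HPR = (P1 - P0 + D) / P0
Gain: $88.47 - $61.02 + $3.13 = $30.58
HPR = $30.58 / $61.02 = 0.5011

0.5011


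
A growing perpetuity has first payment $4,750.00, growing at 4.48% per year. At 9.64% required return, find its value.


Formula: PV = C / (r - g)
Spread: r - g = 0.0964 - 0.0448 = 0.0516
Substituting: PV = $4,750.00 / 0.0516
PV = $92,054.26

$92,054.26


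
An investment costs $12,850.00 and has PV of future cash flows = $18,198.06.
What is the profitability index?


Formula: PI = PV(cash flows) / initial investment
Substituting: PI = $18,198.06 / $12,850.00
PI = 1.4162

1.4162


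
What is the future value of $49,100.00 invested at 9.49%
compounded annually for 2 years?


Formula: FV = P * (1 + r)^n
Substituting: FV = $49,100.00 * (1 + 0.0949)^2
Growth factor: (1.0949)^2 = 1.198806
FV = $49,100.00 * 1.198806 = $58,861.38

$58,861.38


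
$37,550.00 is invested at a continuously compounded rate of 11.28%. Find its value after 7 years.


Formula: FV = P * e^(r*t)
Exponent: r*t = 0.1128 * 7 = 0.7896
e^(0.7896) = 2.202515
FV = $37,550.00 * 2.202515 = $82,704.45

$82,704.45


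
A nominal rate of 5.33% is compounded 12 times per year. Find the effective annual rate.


Formula: EAR = (1 + r/m)^m - 1
Period rate: r/m = 0.0533 / 12 = 0.004442
Compounding: (1 + 0.004442)^12 = 1.054622
EAR = 1.054622 - 1 = 0.054622

0.054622


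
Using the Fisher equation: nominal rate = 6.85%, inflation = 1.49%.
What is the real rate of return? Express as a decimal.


Formula: (1 + r_real) = (1 + r_nom) / (1 + inflation)
Substituting: (1 + r_real) = 1.0685 / 1.0149
(1 + r_real) = 1.052813
r_real = 1.052813 - 1 = 0.052813

0.052813


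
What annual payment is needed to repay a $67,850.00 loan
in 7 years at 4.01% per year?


Formula: PMT = PV * r / (1 - (1+r)^(-n))
Denominator: 1 - (1 + 0.0401)^(-7) = 0.240593
Numerator: $67,850.00 * 0.0401 = 2720.785
PMT = 2720.785 / 0.240593 = $11,308.64

$11,308.64


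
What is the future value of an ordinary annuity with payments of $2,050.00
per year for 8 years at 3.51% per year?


Formula: FV = PMT * ((1+r)^n - 1) / r
Growth factor: (1 + 0.0351)^8 = 1.317827
Numerator: 1.317827 - 1 = 0.317827
FV = $2,050.00 * 0.317827 / 0.0351 = $18,562.56

$18,562.56


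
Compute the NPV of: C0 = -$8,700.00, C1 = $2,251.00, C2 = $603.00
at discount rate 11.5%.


Formula: NPV = C0 + C1/(1+r) + C2/(1+r)^2
Discount C1: $2,251.00 / (1 + 0.115) = $2,018.83
Discount C2: $603.00 / (1 + 0.115)^2 = $485.03
NPV = -$8,700.00 + $2,018.83 + $485.03 = -$6,196.14

-$6,196.14


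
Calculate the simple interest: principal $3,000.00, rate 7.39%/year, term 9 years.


Formula: I = P * r * t
Substituting: I = $3,000.00 * 0.0739 * 9
Step: I = $3,000.00 * 0.6651
I = $1,995.30

$1,995.30


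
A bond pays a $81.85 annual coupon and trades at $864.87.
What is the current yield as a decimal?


Formula: Current yield = annual coupon / price
Substituting: CY = $81.85 / $864.87
CY = 0.094639

0.094639


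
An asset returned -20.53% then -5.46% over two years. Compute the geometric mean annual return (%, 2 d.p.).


Formula: Geometric mean = ((1+r1)*(1+r2))^(1/2) - 1
Product: (1 + -0.2053) * (1 + -0.0546) = 0.7947 * 0.9454 = 0.751309
Square root: 0.751309^0.5 = 0.866781
Geometric mean = 0.866781 - 1 = -0.133219
As percentage: -13.32%

-13.32%


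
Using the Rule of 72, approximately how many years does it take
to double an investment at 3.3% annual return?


Formula: Years ≈ 72 / r
Substituting: Years ≈ 72 / 3.3
Years ≈ 21.8

21.8 years


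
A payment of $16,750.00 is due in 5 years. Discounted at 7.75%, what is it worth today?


Formula: PV = FV / (1 + r)^n
Substituting: PV = $16,750.00 / (1 + 0.0775)^5
Discount factor: (1.0775)^5 = 1.452401
PV = $16,750.00 / 1.452401 = $11,532.63

$11,532.63


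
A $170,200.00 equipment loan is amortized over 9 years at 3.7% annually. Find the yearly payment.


Formula: PMT = PV * r / (1 - (1+r)^(-n))
Denominator: 1 - (1 + 0.037)^(-9) = 0.278907
Numerator: $170,200.00 * 0.037 = 6297.4
PMT = 6297.4 / 0.278907 = $22,578.84

$22,578.84


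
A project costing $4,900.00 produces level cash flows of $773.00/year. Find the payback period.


Formula: Payback = investment / annual cash flow
Substituting: Payback = $4,900.00 / $773.00
Payback = 6.3389 years

6.3389 years


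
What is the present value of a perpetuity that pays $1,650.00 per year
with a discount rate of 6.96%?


Formula: PV = C / r
Substituting: PV = $1,650.00 / 0.0696
PV = $23,706.90

$23,706.90


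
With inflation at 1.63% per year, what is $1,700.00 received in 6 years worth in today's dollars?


Formula: Real value = nominal / (1 + inflation)^years
Price level: (1 + 0.0163)^6 = 1.101873
Real value = $1,700.00 / 1.101873 = $1,542.83

$1,542.83


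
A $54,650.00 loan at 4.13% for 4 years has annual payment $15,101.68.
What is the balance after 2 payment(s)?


Formula: Balance = PV*(1+r)^k - PMT*((1+r)^k - 1)/r
Growth: (1 + 0.0413)^2 = 1.084306
Accumulated factor: ((1+r)^k - 1)/r = 2.0413
Balance = $54,650.00 * 1.084306 - $15,101.68 * 2.0413
Balance = $28,430.25

$28,430.25


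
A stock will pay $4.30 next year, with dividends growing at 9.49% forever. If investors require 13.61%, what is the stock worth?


Formula: P = D1 / (r - g)
Spread: r - g = 0.1361 - 0.0949 = 0.0412
Substituting: P = $4.30 / 0.0412
P = $104.37

$104.37


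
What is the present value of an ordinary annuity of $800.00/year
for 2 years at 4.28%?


Formula: PV = PMT * (1 - (1+r)^(-n)) / r
Discount factor: (1 + 0.0428)^(-2) = 0.919598
Bracket: 1 - 0.919598 = 0.080402
PV = $800.00 * 0.080402 / 0.0428 = $1,502.84

$1,502.84


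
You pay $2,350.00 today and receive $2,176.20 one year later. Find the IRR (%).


Formula: IRR = C1/C0 - 1
Substituting: IRR = $2,176.20 / $2,350.00 - 1
Ratio: 0.926043 - 1 = -0.073957
IRR = -7.3957%

-7.3957%


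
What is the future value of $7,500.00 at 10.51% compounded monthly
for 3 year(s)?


Formula: FV = P * (1 + r/m)^(m*t)
Period rate: r/m = 0.1051 / 12 = 0.008758
Total periods: m*t = 12 * 3 = 36
Growth factor: (1 + 0.008758)^36 = 1.36879
FV = $7,500.00 * 1.36879 = $10,265.93

$10,265.93


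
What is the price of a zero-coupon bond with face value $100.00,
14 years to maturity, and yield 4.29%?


Formula: Price = FV / (1 + r)^n
Substituting: Price = $100.00 / (1 + 0.0429)^14
Discount factor: (1.0429)^14 = 1.800517
Price = $100.00 / 1.800517 = $55.54

$55.54


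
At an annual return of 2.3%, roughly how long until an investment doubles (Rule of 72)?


Formula: Years ≈ 72 / r
Substituting: Years ≈ 72 / 2.3
Years ≈ 31.3

31.3 years


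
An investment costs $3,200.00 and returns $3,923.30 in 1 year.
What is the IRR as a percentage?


Formula: IRR = C1/C0 - 1
Substituting: IRR = $3,923.30 / $3,200.00 - 1
Ratio: 1.226031 - 1 = 0.226031
IRR = 22.6031%

22.6031%


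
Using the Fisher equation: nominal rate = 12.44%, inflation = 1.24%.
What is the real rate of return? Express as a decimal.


Formula: (1 + r_real) = (1 + r_nom) / (1 + inflation)
Substituting: (1 + r_real) = 1.1244 / 1.0124
(1 + r_real) = 1.110628
r_real = 1.110628 - 1 = 0.110628

0.110628


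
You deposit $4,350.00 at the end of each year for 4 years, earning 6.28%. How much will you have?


Formula: FV = PMT * ((1+r)^n - 1) / r
Growth factor: (1 + 0.0628)^4 = 1.275869
Numerator: 1.275869 - 1 = 0.275869
FV = $4,350.00 * 0.275869 / 0.0628 = $19,108.78

$19,108.78


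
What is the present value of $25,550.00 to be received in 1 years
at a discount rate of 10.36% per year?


Formula: PV = FV / (1 + r)^n
Substituting: PV = $25,550.00 / (1 + 0.1036)^1
Discount factor: (1.1036)^1 = 1.1036
PV = $25,550.00 / 1.1036 = $23,151.50

$23,151.50


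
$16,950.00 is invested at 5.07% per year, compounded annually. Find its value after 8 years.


Formula: FV = P * (1 + r)^n
Substituting: FV = $16,950.00 * (1 + 0.0507)^8
Growth factor: (1.0507)^8 = 1.485354
FV = $16,950.00 * 1.485354 = $25,176.74

$25,176.74


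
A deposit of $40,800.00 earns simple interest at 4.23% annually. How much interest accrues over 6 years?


Formula: I = P * r * t
Substituting: I = $40,800.00 * 0.0423 * 6
Step: I = $40,800.00 * 0.2538
I = $10,355.04

$10,355.04


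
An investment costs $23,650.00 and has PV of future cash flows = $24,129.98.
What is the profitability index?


Formula: PI = PV(cash flows) / initial investment
Substituting: PI = $24,129.98 / $23,650.00
PI = 1.0203

1.0203


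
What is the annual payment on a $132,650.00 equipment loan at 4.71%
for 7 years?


Formula: PMT = PV * r / (1 - (1+r)^(-n))
Denominator: 1 - (1 + 0.0471)^(-7) = 0.275426
Numerator: $132,650.00 * 0.0471 = 6247.815
PMT = 6247.815 / 0.275426 = $22,684.21

$22,684.21


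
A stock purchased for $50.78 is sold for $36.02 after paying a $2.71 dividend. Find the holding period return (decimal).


Formula: HPR = (P1 - P0 + D) / P0
Gain: $36.02 - $50.78 + $2.71 = -$12.05
HPR = -$12.05 / $50.78 = -0.2373

-0.2373


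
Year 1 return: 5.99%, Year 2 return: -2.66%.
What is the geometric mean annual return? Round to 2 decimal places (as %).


Formula: Geometric mean = ((1+r1)*(1+r2))^(1/2) - 1
Product: (1 + 0.0599) * (1 + -0.0266) = 1.0599 * 0.9734 = 1.031707
Square root: 1.031707^0.5 = 1.01573
Geometric mean = 1.01573 - 1 = 0.01573
As percentage: 1.57%

1.57%


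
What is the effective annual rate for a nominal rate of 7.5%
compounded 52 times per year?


Formula: EAR = (1 + r/m)^m - 1
Period rate: r/m = 0.075 / 52 = 0.001442
Compounding: (1 + 0.001442)^52 = 1.077826
EAR = 1.077826 - 1 = 0.077826

0.077826


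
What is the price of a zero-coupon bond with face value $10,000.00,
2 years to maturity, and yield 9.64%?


Formula: Price = FV / (1 + r)^n
Substituting: Price = $10,000.00 / (1 + 0.0964)^2
Discount factor: (1.0964)^2 = 1.202093
Price = $10,000.00 / 1.202093 = $8,318.82

$8,318.82


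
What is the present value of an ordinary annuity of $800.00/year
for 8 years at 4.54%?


Formula: PV = PMT * (1 - (1+r)^(-n)) / r
Discount factor: (1 + 0.0454)^(-8) = 0.701036
Bracket: 1 - 0.701036 = 0.298964
PV = $800.00 * 0.298964 / 0.0454 = $5,268.10

$5,268.10


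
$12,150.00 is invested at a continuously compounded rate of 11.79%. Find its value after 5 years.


Formula: FV = P * e^(r*t)
Exponent: r*t = 0.1179 * 5 = 0.5895
e^(0.5895) = 1.803087
FV = $12,150.00 * 1.803087 = $21,907.50

$21,907.50


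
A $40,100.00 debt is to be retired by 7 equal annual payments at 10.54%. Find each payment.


Formula: PMT = PV * r / (1 - (1+r)^(-n))
Denominator: 1 - (1 + 0.1054)^(-7) = 0.504135
Numerator: $40,100.00 * 0.1054 = 4226.54
PMT = 4226.54 / 0.504135 = $8,383.75

$8,383.75


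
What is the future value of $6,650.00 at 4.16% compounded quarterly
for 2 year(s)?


Formula: FV = P * (1 + r/m)^(m*t)
Period rate: r/m = 0.0416 / 4 = 0.0104
Total periods: m*t = 4 * 2 = 8
Growth factor: (1 + 0.0104)^8 = 1.086292
FV = $6,650.00 * 1.086292 = $7,223.84

$7,223.84


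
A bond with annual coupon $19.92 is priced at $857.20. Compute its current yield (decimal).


Formula: Current yield = annual coupon / price
Substituting: CY = $19.92 / $857.20
CY = 0.023238

0.023238


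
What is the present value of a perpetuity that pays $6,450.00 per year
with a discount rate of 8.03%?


Formula: PV = C / r
Substituting: PV = $6,450.00 / 0.0803
PV = $80,323.79

$80,323.79


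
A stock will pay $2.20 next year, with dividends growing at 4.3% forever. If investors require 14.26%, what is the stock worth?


Formula: P = D1 / (r - g)
Spread: r - g = 0.1426 - 0.043 = 0.0996
Substituting: P = $2.20 / 0.0996
P = $22.09

$22.09


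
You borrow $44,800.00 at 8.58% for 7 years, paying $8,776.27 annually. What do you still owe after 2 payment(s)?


Formula: Balance = PV*(1+r)^k - PMT*((1+r)^k - 1)/r
Growth: (1 + 0.0858)^2 = 1.178962
Accumulated factor: ((1+r)^k - 1)/r = 2.0858
Balance = $44,800.00 * 1.178962 - $8,776.27 * 2.0858
Balance = $34,511.94

$34,511.94


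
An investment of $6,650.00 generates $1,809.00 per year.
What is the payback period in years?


Formula: Payback = investment / annual cash flow
Substituting: Payback = $6,650.00 / $1,809.00
Payback = 3.6761 years

3.6761 years


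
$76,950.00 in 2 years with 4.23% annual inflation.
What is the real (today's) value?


Formula: Real value = nominal / (1 + inflation)^years
Price level: (1 + 0.0423)^2 = 1.086389
Real value = $76,950.00 / 1.086389 = $70,830.96

$70,830.96


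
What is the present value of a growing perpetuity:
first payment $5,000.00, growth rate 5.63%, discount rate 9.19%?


Formula: PV = C / (r - g)
Spread: r - g = 0.0919 - 0.0563 = 0.0356
Substituting: PV = $5,000.00 / 0.0356
PV = $140,449.44

$140,449.44


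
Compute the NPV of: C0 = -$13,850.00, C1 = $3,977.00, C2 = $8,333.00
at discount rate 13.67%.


Formula: NPV = C0 + C1/(1+r) + C2/(1+r)^2
Discount C1: $3,977.00 / (1 + 0.1367) = $3,498.72
Discount C2: $8,333.00 / (1 + 0.1367)^2 = $6,449.26
NPV = -$13,850.00 + $3,498.72 + $6,449.26 = -$3,902.02

-$3,902.02


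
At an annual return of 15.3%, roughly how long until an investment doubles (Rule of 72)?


Formula: Years ≈ 72 / r
Substituting: Years ≈ 72 / 15.3
Years ≈ 4.7

4.7 years


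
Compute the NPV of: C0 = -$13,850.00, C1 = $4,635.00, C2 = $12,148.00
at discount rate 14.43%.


Formula: NPV = C0 + C1/(1+r) + C2/(1+r)^2
Discount C1: $4,635.00 / (1 + 0.1443) = $4,050.51
Discount C2: $12,148.00 / (1 + 0.1443)^2 = $9,277.37
NPV = -$13,850.00 + $4,050.51 + $9,277.37 = -$522.12

-$522.12


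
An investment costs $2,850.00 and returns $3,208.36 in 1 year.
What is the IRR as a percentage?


Formula: IRR = C1/C0 - 1
Substituting: IRR = $3,208.36 / $2,850.00 - 1
Ratio: 1.12574 - 1 = 0.12574
IRR = 12.574%

12.574%


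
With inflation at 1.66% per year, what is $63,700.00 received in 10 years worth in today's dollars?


Formula: Real value = nominal / (1 + inflation)^years
Price level: (1 + 0.0166)^10 = 1.178965
Real value = $63,700.00 / 1.178965 = $54,030.42

$54,030.42


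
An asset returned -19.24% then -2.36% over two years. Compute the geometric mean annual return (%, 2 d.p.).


Formula: Geometric mean = ((1+r1)*(1+r2))^(1/2) - 1
Product: (1 + -0.1924) * (1 + -0.0236) = 0.8076 * 0.9764 = 0.788541
Square root: 0.788541^0.5 = 0.887998
Geometric mean = 0.887998 - 1 = -0.112002
As percentage: -11.20%

-11.20%


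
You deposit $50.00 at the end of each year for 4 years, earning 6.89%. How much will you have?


Formula: FV = PMT * ((1+r)^n - 1) / r
Growth factor: (1 + 0.0689)^4 = 1.305414
Numerator: 1.305414 - 1 = 0.305414
FV = $50.00 * 0.305414 / 0.0689 = $221.64

$221.64


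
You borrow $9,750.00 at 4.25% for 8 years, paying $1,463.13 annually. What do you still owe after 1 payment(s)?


Formula: Balance = PV*(1+r)^k - PMT*((1+r)^k - 1)/r
Growth: (1 + 0.0425)^1 = 1.0425
Accumulated factor: ((1+r)^k - 1)/r = 1.0
Balance = $9,750.00 * 1.0425 - $1,463.13 * 1.0
Balance = $8,701.25

$8,701.25


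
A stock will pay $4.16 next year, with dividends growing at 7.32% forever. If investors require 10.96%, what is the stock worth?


Formula: P = D1 / (r - g)
Spread: r - g = 0.1096 - 0.0732 = 0.0364
Substituting: P = $4.16 / 0.0364
P = $114.29

$114.29


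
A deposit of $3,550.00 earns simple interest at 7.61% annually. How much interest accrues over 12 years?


Formula: I = P * r * t
Substituting: I = $3,550.00 * 0.0761 * 12
Step: I = $3,550.00 * 0.9132
I = $3,241.86

$3,241.86


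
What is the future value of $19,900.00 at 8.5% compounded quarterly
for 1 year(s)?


Formula: FV = P * (1 + r/m)^(m*t)
Period rate: r/m = 0.085 / 4 = 0.02125
Total periods: m*t = 4 * 1 = 4
Growth factor: (1 + 0.02125)^4 = 1.087748
FV = $19,900.00 * 1.087748 = $21,646.18

$21,646.18


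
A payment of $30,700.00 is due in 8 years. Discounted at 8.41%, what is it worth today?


Formula: PV = FV / (1 + r)^n
Substituting: PV = $30,700.00 / (1 + 0.0841)^8
Discount factor: (1.0841)^8 = 1.907896
PV = $30,700.00 / 1.907896 = $16,091.02

$16,091.02


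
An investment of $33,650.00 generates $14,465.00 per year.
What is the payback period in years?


Formula: Payback = investment / annual cash flow
Substituting: Payback = $33,650.00 / $14,465.00
Payback = 2.3263 years

2.3263 years


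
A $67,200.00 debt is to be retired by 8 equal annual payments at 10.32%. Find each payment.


Formula: PMT = PV * r / (1 - (1+r)^(-n))
Denominator: 1 - (1 + 0.1032)^(-8) = 0.544209
Numerator: $67,200.00 * 0.1032 = 6935.04
PMT = 6935.04 / 0.544209 = $12,743.35

$12,743.35


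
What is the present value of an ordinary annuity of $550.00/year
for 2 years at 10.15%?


Formula: PV = PMT * (1 - (1+r)^(-n)) / r
Discount factor: (1 + 0.1015)^(-2) = 0.824197
Bracket: 1 - 0.824197 = 0.175803
PV = $550.00 * 0.175803 / 0.1015 = $952.63

$952.63


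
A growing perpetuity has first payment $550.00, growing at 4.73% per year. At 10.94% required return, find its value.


Formula: PV = C / (r - g)
Spread: r - g = 0.1094 - 0.0473 = 0.0621
Substituting: PV = $550.00 / 0.0621
PV = $8,856.68

$8,856.68


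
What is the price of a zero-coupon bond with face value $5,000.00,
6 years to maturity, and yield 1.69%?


Formula: Price = FV / (1 + r)^n
Substituting: Price = $5,000.00 / (1 + 0.0169)^6
Discount factor: (1.0169)^6 = 1.105782
Price = $5,000.00 / 1.105782 = $4,521.69

$4,521.69


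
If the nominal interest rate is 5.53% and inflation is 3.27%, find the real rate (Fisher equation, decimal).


Formula: (1 + r_real) = (1 + r_nom) / (1 + inflation)
Substituting: (1 + r_real) = 1.0553 / 1.0327
(1 + r_real) = 1.021884
r_real = 1.021884 - 1 = 0.021884

0.021884


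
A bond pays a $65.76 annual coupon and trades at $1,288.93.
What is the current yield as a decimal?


Formula: Current yield = annual coupon / price
Substituting: CY = $65.76 / $1,288.93
CY = 0.051019

0.051019


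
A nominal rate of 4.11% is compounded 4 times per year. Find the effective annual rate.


Formula: EAR = (1 + r/m)^m - 1
Period rate: r/m = 0.0411 / 4 = 0.010275
Compounding: (1 + 0.010275)^4 = 1.041738
EAR = 1.041738 - 1 = 0.041738

0.041738


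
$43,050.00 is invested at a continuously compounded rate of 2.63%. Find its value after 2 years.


Formula: FV = P * e^(r*t)
Exponent: r*t = 0.0263 * 2 = 0.0526
e^(0.0526) = 1.054008
FV = $43,050.00 * 1.054008 = $45,375.04

$45,375.04


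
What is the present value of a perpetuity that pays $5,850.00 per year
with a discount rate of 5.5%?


Formula: PV = C / r
Substituting: PV = $5,850.00 / 0.055
PV = $106,363.64

$106,363.64


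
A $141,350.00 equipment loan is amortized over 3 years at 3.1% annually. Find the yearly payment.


Formula: PMT = PV * r / (1 - (1+r)^(-n))
Denominator: 1 - (1 + 0.031)^(-3) = 0.087519
Numerator: $141,350.00 * 0.031 = 4381.85
PMT = 4381.85 / 0.087519 = $50,067.62

$50,067.62


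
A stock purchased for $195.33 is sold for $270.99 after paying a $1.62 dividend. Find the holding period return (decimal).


Formula: HPR = (P1 - P0 + D) / P0
Gain: $270.99 - $195.33 + $1.62 = $77.28
HPR = $77.28 / $195.33 = 0.3956

0.3956


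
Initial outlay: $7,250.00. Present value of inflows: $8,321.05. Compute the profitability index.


Formula: PI = PV(cash flows) / initial investment
Substituting: PI = $8,321.05 / $7,250.00
PI = 1.1477

1.1477


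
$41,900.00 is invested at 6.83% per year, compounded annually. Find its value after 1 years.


Formula: FV = P * (1 + r)^n
Substituting: FV = $41,900.00 * (1 + 0.0683)^1
Growth factor: (1.0683)^1 = 1.0683
FV = $41,900.00 * 1.0683 = $44,761.77

$44,761.77


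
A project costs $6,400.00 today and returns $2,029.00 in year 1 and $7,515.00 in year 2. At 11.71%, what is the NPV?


Formula: NPV = C0 + C1/(1+r) + C2/(1+r)^2
Discount C1: $2,029.00 / (1 + 0.1171) = $1,816.31
Discount C2: $7,515.00 / (1 + 0.1171)^2 = $6,022.06
NPV = -$6,400.00 + $1,816.31 + $6,022.06 = $1,438.37

$1,438.37


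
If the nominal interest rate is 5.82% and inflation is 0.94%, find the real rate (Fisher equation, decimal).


Formula: (1 + r_real) = (1 + r_nom) / (1 + inflation)
Substituting: (1 + r_real) = 1.0582 / 1.0094
(1 + r_real) = 1.048346
r_real = 1.048346 - 1 = 0.048346

0.048346


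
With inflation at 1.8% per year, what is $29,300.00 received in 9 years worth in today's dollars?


Formula: Real value = nominal / (1 + inflation)^years
Price level: (1 + 0.018)^9 = 1.174167
Real value = $29,300.00 / 1.174167 = $24,953.85

$24,953.85


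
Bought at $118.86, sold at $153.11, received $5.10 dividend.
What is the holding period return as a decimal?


Formula: HPR = (P1 - P0 + D) / P0
Gain: $153.11 - $118.86 + $5.10 = $39.35
HPR = $39.35 / $118.86 = 0.3311

0.3311


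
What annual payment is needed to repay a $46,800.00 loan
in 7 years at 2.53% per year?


Formula: PMT = PV * r / (1 - (1+r)^(-n))
Denominator: 1 - (1 + 0.0253)^(-7) = 0.160456
Numerator: $46,800.00 * 0.0253 = 1184.04
PMT = 1184.04 / 0.160456 = $7,379.20

$7,379.20


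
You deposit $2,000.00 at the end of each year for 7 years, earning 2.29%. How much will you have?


Formula: FV = PMT * ((1+r)^n - 1) / r
Growth factor: (1 + 0.0229)^7 = 1.171743
Numerator: 1.171743 - 1 = 0.171743
FV = $2,000.00 * 0.171743 / 0.0229 = $14,999.36

$14,999.36


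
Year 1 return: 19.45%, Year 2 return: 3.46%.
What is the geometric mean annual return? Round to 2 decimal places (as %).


Formula: Geometric mean = ((1+r1)*(1+r2))^(1/2) - 1
Product: (1 + 0.1945) * (1 + 0.0346) = 1.1945 * 1.0346 = 1.23583
Square root: 1.23583^0.5 = 1.111679
Geometric mean = 1.111679 - 1 = 0.111679
As percentage: 11.17%

11.17%


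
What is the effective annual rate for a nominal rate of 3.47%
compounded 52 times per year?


Formula: EAR = (1 + r/m)^m - 1
Period rate: r/m = 0.0347 / 52 = 0.000667
Compounding: (1 + 0.000667)^52 = 1.035297
EAR = 1.035297 - 1 = 0.035297

0.035297


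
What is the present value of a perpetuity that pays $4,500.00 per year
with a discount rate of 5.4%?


Formula: PV = C / r
Substituting: PV = $4,500.00 / 0.054
PV = $83,333.33

$83,333.33


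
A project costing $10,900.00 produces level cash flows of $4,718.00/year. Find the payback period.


Formula: Payback = investment / annual cash flow
Substituting: Payback = $10,900.00 / $4,718.00
Payback = 2.3103 years

2.3103 years


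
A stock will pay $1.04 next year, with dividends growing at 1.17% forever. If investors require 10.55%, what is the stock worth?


Formula: P = D1 / (r - g)
Spread: r - g = 0.1055 - 0.0117 = 0.0938
Substituting: P = $1.04 / 0.0938
P = $11.09

$11.09


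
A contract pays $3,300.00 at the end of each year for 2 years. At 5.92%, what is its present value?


Formula: PV = PMT * (1 - (1+r)^(-n)) / r
Discount factor: (1 + 0.0592)^(-2) = 0.891341
Bracket: 1 - 0.891341 = 0.108659
PV = $3,300.00 * 0.108659 / 0.0592 = $6,056.99

$6,056.99


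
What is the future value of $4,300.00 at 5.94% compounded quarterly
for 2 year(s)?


Formula: FV = P * (1 + r/m)^(m*t)
Period rate: r/m = 0.0594 / 4 = 0.01485
Total periods: m*t = 4 * 2 = 8
Growth factor: (1 + 0.01485)^8 = 1.125161
FV = $4,300.00 * 1.125161 = $4,838.19

$4,838.19


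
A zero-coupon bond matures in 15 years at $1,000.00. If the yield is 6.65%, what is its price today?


Formula: Price = FV / (1 + r)^n
Substituting: Price = $1,000.00 / (1 + 0.0665)^15
Discount factor: (1.0665)^15 = 2.626715
Price = $1,000.00 / 2.626715 = $380.70

$380.70


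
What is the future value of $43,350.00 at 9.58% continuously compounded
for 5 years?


Formula: FV = P * e^(r*t)
Exponent: r*t = 0.0958 * 5 = 0.479
e^(0.479) = 1.614459
FV = $43,350.00 * 1.614459 = $69,986.80

$69,986.80


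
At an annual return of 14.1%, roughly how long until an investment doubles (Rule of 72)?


Formula: Years ≈ 72 / r
Substituting: Years ≈ 72 / 14.1
Years ≈ 5.1

5.1 years


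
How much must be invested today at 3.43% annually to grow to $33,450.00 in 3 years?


Formula: PV = FV / (1 + r)^n
Substituting: PV = $33,450.00 / (1 + 0.0343)^3
Discount factor: (1.0343)^3 = 1.10647
PV = $33,450.00 / 1.10647 = $30,231.28

$30,231.28


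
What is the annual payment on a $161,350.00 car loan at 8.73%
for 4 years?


Formula: PMT = PV * r / (1 - (1+r)^(-n))
Denominator: 1 - (1 + 0.0873)^(-4) = 0.284512
Numerator: $161,350.00 * 0.0873 = 14085.855
PMT = 14085.855 / 0.284512 = $49,508.85

$49,508.85


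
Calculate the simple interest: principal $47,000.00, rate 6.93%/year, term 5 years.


Formula: I = P * r * t
Substituting: I = $47,000.00 * 0.0693 * 5
Step: I = $47,000.00 * 0.3465
I = $16,285.50

$16,285.50


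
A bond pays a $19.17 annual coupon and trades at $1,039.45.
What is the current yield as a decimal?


Formula: Current yield = annual coupon / price
Substituting: CY = $19.17 / $1,039.45
CY = 0.018442

0.018442


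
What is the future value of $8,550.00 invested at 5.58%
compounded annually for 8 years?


Formula: FV = P * (1 + r)^n
Substituting: FV = $8,550.00 * (1 + 0.0558)^8
Growth factor: (1.0558)^8 = 1.544021
FV = $8,550.00 * 1.544021 = $13,201.38

$13,201.38


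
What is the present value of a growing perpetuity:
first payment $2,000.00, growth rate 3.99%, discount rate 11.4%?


Formula: PV = C / (r - g)
Spread: r - g = 0.114 - 0.0399 = 0.0741
Substituting: PV = $2,000.00 / 0.0741
PV = $26,990.55

$26,990.55


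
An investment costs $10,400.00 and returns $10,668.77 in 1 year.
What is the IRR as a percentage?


Formula: IRR = C1/C0 - 1
Substituting: IRR = $10,668.77 / $10,400.00 - 1
Ratio: 1.025843 - 1 = 0.025843
IRR = 2.5843%

2.5843%


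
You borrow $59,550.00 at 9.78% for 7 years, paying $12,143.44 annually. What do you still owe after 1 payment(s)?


Formula: Balance = PV*(1+r)^k - PMT*((1+r)^k - 1)/r
Growth: (1 + 0.0978)^1 = 1.0978
Accumulated factor: ((1+r)^k - 1)/r = 1.0
Balance = $59,550.00 * 1.0978 - $12,143.44 * 1.0
Balance = $53,230.55

$53,230.55


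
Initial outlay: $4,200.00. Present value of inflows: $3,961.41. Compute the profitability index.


Formula: PI = PV(cash flows) / initial investment
Substituting: PI = $3,961.41 / $4,200.00
PI = 0.9432

0.9432


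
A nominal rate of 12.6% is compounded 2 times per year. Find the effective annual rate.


Formula: EAR = (1 + r/m)^m - 1
Period rate: r/m = 0.126 / 2 = 0.063
Compounding: (1 + 0.063)^2 = 1.129969
EAR = 1.129969 - 1 = 0.129969

0.129969


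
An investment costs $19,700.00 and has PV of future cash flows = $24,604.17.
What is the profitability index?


Formula: PI = PV(cash flows) / initial investment
Substituting: PI = $24,604.17 / $19,700.00
PI = 1.2489

1.2489


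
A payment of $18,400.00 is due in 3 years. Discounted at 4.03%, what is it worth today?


Formula: PV = FV / (1 + r)^n
Substituting: PV = $18,400.00 / (1 + 0.0403)^3
Discount factor: (1.0403)^3 = 1.125838
PV = $18,400.00 / 1.125838 = $16,343.39

$16,343.39
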